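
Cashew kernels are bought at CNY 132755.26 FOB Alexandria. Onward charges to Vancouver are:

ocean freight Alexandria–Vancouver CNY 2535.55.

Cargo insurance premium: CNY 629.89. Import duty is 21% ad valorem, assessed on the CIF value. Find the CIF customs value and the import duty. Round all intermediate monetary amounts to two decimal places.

CIF = FOB price + freight + insurance
CIF = 132755.26 + 2535.55 + 629.89 = 135920.70
Import duty = 135920.70 × 21% = 28543.35

CIF value: CNY 135920.70; import duty: CNY 28543.35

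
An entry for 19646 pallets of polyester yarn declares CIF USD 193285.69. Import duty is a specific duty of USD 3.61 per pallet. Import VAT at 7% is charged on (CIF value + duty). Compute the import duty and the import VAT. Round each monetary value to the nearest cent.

Import duty = 19646 × 3.61 = 70922.06
VAT base = CIF + duty = 193285.69 + 70922.06 = 264207.75
Import VAT = 264207.75 × 7% = 18494.54

Import duty: USD 70922.06; import VAT: USD 18494.54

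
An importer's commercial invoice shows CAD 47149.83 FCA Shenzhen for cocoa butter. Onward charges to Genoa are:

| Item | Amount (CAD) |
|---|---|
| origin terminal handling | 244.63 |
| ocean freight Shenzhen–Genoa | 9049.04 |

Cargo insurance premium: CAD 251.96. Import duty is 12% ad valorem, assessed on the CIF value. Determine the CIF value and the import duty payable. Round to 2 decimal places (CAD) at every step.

CIF = FCA price + pre-shipment costs + freight + insurance
CIF = 47149.83 + 244.63 + 9049.04 + 251.96 = 56695.46
Import duty = 56695.46 × 12% = 6803.46

CIF value: CAD 56695.46; import duty: CAD 6803.46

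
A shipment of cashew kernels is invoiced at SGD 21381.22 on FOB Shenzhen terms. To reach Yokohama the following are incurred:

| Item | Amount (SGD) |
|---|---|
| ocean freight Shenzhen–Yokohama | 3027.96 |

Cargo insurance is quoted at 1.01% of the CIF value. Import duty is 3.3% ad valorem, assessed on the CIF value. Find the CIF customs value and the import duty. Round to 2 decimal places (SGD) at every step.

CIF value: SGD 24658.23; import duty: SGD 813.72

Let C be the CIF value. C = FOB price + freight + 1.01% × C
C − 1.01% × C = 21381.22 + 3027.96
0.9899 × C = 24409.18
C = 24409.18 / 0.9899 = 24658.23
Insurance premium = 1.01% × 24658.23 = 249.05
Import duty = 24658.23 × 3.3% = 813.72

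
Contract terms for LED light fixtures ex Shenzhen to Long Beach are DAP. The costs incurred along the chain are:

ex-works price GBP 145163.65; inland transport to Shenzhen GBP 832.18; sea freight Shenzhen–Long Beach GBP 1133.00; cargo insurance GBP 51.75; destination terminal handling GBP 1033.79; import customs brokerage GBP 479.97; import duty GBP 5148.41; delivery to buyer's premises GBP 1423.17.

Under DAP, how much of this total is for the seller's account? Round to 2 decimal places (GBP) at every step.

Seller's account: GBP 149637.54

DAP: the seller bears all costs to the named destination except import duty and clearance.
Seller's account: goods 145163.65 + inland to port 832.18 + freight 1133.00 + insurance 51.75 + destination terminal 1033.79 + delivery 1423.17 = 149637.54
Buyer's account: brokerage 479.97 + duty 5148.41 = 5628.38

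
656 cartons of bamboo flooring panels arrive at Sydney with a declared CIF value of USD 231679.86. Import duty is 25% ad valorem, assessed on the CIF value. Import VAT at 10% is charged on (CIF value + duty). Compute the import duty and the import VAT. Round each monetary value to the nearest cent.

Import duty: USD 57919.97; import VAT: USD 28959.98

Import duty = 231679.86 × 25% = 57919.97
VAT base = CIF + duty = 231679.86 + 57919.97 = 289599.83
Import VAT = 289599.83 × 10% = 28959.98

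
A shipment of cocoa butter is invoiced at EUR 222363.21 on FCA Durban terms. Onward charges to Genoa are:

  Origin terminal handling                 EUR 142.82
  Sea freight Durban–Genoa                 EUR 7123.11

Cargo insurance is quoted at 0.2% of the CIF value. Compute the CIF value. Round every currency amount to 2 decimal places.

CIF value: EUR 230089.32

Let C be the CIF value. C = FCA price + pre-shipment costs + freight + 0.2% × C
C − 0.2% × C = 222363.21 + 142.82 + 7123.11
0.998 × C = 229629.14
C = 229629.14 / 0.998 = 230089.32
Insurance premium = 0.2% × 230089.32 = 460.18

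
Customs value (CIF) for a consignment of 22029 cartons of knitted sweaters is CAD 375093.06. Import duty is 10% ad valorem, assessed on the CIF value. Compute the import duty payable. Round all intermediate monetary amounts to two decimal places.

Import duty: CAD 37509.31

Import duty = 375093.06 × 10% = 37509.31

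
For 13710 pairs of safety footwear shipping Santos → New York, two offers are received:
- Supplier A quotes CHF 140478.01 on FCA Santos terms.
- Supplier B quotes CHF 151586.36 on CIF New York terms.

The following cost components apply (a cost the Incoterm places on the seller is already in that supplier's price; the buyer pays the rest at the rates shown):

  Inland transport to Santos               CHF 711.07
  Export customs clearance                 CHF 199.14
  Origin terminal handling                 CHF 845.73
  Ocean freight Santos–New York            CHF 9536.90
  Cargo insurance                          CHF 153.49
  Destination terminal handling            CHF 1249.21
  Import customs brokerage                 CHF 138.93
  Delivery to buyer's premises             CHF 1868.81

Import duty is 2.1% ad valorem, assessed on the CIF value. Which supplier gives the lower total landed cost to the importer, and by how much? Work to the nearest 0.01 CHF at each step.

Supplier A (FCA):
CIF value = FCA price + origin terminal + freight + insurance = 140478.01 + 845.73 + 9536.90 + 153.49 = 151014.13
Import duty = 151014.13 × 2.1% = 3171.30
Buyer bears (A): 845.73 + 9536.90 + 153.49 + 1249.21 + 138.93 + 1868.81 = 13793.07
Landed cost (A) = invoice 140478.01 + 13793.07 + duty 3171.30 = 157442.38
Supplier B (CIF):
The CIF price already equals the CIF value: 151586.36
Import duty = 151586.36 × 2.1% = 3183.31
Buyer bears (B): 1249.21 + 138.93 + 1868.81 = 3256.95
Landed cost (B) = invoice 151586.36 + 3256.95 + duty 3183.31 = 158026.62
Difference = |157442.38 − 158026.62| = 584.24

Supplier A is cheaper by CHF 584.24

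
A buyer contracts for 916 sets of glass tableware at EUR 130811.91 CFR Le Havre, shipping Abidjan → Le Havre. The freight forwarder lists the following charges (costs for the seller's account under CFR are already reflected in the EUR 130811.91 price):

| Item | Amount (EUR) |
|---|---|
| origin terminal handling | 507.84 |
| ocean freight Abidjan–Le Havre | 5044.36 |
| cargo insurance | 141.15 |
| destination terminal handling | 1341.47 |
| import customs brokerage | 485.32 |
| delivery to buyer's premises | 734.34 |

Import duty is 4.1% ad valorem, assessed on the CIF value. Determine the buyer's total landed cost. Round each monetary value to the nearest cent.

CFR: the seller pays costs through ocean freight to the destination port, but not insurance.
Already in the invoice (seller's account under CFR): origin terminal, freight — exclude.
CIF value = CFR price + insurance = 130811.91 + 141.15 = 130953.06
Import duty = 130953.06 × 4.1% = 5369.08
Buyer bears: insurance 141.15 + destination terminal 1341.47 + brokerage 485.32 + delivery 734.34 + duty 5369.08 = 8071.36
Landed cost = invoice 130811.91 + 8071.36 = 138883.27

Total landed cost: EUR 138883.27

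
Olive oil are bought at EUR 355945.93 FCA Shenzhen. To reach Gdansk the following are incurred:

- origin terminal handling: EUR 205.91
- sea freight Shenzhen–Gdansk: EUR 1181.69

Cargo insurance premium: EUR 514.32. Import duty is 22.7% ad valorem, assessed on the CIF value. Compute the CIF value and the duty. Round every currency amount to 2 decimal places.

CIF value: EUR 357847.85; import duty: EUR 81231.46

CIF = FCA price + pre-shipment costs + freight + insurance
CIF = 355945.93 + 205.91 + 1181.69 + 514.32 = 357847.85
Import duty = 357847.85 × 22.7% = 81231.46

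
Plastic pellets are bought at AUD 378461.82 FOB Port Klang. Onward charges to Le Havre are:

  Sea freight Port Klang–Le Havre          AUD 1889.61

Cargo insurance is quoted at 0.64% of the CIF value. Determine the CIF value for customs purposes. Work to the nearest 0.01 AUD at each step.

Let C be the CIF value. C = FOB price + freight + 0.64% × C
C − 0.64% × C = 378461.82 + 1889.61
0.9936 × C = 380351.43
C = 380351.43 / 0.9936 = 382801.36
Insurance premium = 0.64% × 382801.36 = 2449.93

CIF value: AUD 382801.36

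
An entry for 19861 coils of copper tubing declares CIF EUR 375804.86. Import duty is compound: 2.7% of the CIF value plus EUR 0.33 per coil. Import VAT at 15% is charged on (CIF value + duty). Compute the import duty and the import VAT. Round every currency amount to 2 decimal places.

Import duty: EUR 16700.86; import VAT: EUR 58875.86

Ad valorem component: 375804.86 × 2.7% = 10146.73
Specific component: 19861 × 0.33 = 6554.13
Import duty = 10146.73 + 6554.13 = 16700.86
VAT base = CIF + duty = 375804.86 + 16700.86 = 392505.72
Import VAT = 392505.72 × 15% = 58875.86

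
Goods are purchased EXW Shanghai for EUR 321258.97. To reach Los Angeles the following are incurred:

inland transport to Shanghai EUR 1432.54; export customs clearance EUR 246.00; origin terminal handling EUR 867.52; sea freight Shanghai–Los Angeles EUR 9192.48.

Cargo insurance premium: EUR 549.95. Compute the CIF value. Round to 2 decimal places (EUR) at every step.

CIF value: EUR 333547.46

CIF = EXW price + pre-shipment costs + freight + insurance
CIF = 321258.97 + 1432.54 + 246.00 + 867.52 + 9192.48 + 549.95 = 333547.46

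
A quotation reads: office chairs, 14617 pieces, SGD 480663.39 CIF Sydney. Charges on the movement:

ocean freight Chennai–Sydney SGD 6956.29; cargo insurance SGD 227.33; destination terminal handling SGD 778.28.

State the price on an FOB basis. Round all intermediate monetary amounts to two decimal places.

FOB price: SGD 473479.77

Not relevant to the conversion: destination terminal — on the buyer under both terms; not part of either seller's price.
From CIF to FOB, the seller no longer bears: freight, insurance.
FOB price = 480663.39 − 6956.29 − 227.33 = 473479.77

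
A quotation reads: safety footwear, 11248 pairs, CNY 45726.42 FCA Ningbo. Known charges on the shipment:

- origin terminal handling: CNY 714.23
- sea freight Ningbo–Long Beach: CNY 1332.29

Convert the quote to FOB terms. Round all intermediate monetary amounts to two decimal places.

FOB price: CNY 46440.65

Not relevant to the conversion: freight — on the buyer under both terms; not part of either seller's price.
From FCA to FOB, the seller additionally bears: origin terminal.
FOB price = 45726.42 + 714.23 = 46440.65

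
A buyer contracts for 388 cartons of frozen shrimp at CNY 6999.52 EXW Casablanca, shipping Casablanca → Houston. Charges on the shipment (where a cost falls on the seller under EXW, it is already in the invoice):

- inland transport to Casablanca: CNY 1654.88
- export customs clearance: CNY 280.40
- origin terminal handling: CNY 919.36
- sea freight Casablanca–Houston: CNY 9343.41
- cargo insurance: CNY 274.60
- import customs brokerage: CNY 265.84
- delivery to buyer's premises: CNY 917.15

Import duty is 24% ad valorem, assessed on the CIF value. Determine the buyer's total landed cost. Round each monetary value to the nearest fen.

Total landed cost: CNY 25328.48

EXW: the seller makes goods available at their premises; the buyer bears all onward costs.
CIF value = EXW price + inland to port + export clearance + origin terminal + freight + insurance = 6999.52 + 1654.88 + 280.40 + 919.36 + 9343.41 + 274.60 = 19472.17
Import duty = 19472.17 × 24% = 4673.32
Buyer bears: inland to port 1654.88 + export clearance 280.40 + origin terminal 919.36 + freight 9343.41 + insurance 274.60 + brokerage 265.84 + delivery 917.15 + duty 4673.32 = 18328.96
Landed cost = invoice 6999.52 + 18328.96 = 25328.48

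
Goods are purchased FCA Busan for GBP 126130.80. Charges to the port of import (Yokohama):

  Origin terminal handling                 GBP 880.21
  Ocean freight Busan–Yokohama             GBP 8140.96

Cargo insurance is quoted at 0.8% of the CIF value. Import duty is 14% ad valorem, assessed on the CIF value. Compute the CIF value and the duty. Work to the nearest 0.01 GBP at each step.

CIF value: GBP 136241.91; import duty: GBP 19073.87

Let C be the CIF value. C = FCA price + pre-shipment costs + freight + 0.8% × C
C − 0.8% × C = 126130.80 + 880.21 + 8140.96
0.992 × C = 135151.97
C = 135151.97 / 0.992 = 136241.91
Insurance premium = 0.8% × 136241.91 = 1089.94
Import duty = 136241.91 × 14% = 19073.87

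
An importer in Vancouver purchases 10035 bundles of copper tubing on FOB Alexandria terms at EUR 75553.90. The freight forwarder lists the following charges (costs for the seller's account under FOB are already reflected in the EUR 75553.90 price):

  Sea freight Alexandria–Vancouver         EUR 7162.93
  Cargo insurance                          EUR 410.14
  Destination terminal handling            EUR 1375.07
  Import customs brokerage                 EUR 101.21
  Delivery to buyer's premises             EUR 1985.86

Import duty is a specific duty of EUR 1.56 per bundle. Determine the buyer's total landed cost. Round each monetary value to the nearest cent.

Total landed cost: EUR 102243.71

FOB: the seller bears costs until goods are on board at the origin port; the buyer bears freight, insurance and all costs thereafter.
CIF value = FOB price + freight + insurance = 75553.90 + 7162.93 + 410.14 = 83126.97
Import duty = 10035 × 1.56 = 15654.60
Buyer bears: freight 7162.93 + insurance 410.14 + destination terminal 1375.07 + brokerage 101.21 + delivery 1985.86 + duty 15654.60 = 26689.81
Landed cost = invoice 75553.90 + 26689.81 = 102243.71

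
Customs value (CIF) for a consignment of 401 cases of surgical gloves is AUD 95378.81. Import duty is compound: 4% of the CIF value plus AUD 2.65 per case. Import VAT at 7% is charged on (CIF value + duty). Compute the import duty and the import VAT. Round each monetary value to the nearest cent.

Import duty: AUD 4877.80; import VAT: AUD 7017.96

Ad valorem component: 95378.81 × 4% = 3815.15
Specific component: 401 × 2.65 = 1062.65
Import duty = 3815.15 + 1062.65 = 4877.80
VAT base = CIF + duty = 95378.81 + 4877.80 = 100256.61
Import VAT = 100256.61 × 7% = 7017.96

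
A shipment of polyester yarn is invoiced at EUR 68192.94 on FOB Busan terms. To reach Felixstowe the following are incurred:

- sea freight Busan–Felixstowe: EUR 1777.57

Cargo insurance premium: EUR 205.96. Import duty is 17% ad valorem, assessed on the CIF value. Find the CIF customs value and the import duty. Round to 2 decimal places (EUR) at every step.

CIF value: EUR 70176.47; import duty: EUR 11930.00

CIF = FOB price + freight + insurance
CIF = 68192.94 + 1777.57 + 205.96 = 70176.47
Import duty = 70176.47 × 17% = 11930.00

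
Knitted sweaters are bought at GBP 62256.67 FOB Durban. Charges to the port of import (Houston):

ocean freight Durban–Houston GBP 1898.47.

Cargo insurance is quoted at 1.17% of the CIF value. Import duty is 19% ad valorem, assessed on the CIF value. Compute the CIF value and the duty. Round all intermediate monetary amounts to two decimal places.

CIF value: GBP 64914.64; import duty: GBP 12333.78

Let C be the CIF value. C = FOB price + freight + 1.17% × C
C − 1.17% × C = 62256.67 + 1898.47
0.9883 × C = 64155.14
C = 64155.14 / 0.9883 = 64914.64
Insurance premium = 1.17% × 64914.64 = 759.50
Import duty = 64914.64 × 19% = 12333.78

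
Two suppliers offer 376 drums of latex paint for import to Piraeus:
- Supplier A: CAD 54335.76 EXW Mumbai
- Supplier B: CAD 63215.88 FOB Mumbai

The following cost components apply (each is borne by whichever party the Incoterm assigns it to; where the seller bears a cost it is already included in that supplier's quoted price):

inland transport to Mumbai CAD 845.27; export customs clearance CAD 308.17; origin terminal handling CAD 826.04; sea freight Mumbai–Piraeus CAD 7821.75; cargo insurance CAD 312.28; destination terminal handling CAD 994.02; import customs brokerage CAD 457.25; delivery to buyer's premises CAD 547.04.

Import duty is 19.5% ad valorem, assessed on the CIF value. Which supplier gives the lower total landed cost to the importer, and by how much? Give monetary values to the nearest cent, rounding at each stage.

Supplier A (EXW):
CIF value = EXW price + inland to port + export clearance + origin terminal + freight + insurance = 54335.76 + 845.27 + 308.17 + 826.04 + 7821.75 + 312.28 = 64449.27
Import duty = 64449.27 × 19.5% = 12567.61
Buyer bears (A): 845.27 + 308.17 + 826.04 + 7821.75 + 312.28 + 994.02 + 457.25 + 547.04 = 12111.82
Landed cost (A) = invoice 54335.76 + 12111.82 + duty 12567.61 = 79015.19
Supplier B (FOB):
CIF value = FOB price + freight + insurance = 63215.88 + 7821.75 + 312.28 = 71349.91
Import duty = 71349.91 × 19.5% = 13913.23
Buyer bears (B): 7821.75 + 312.28 + 994.02 + 457.25 + 547.04 = 10132.34
Landed cost (B) = invoice 63215.88 + 10132.34 + duty 13913.23 = 87261.45
Difference = |79015.19 − 87261.45| = 8246.26

Supplier A is cheaper by CAD 8246.26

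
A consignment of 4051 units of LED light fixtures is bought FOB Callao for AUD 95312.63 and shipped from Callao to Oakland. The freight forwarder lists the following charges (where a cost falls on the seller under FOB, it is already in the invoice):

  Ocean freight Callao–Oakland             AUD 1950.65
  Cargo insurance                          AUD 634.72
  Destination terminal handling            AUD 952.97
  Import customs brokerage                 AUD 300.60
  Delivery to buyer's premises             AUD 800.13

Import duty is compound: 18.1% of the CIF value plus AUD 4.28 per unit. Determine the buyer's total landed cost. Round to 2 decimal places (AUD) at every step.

FOB: the seller bears costs until goods are on board at the origin port; the buyer bears freight, insurance and all costs thereafter.
CIF value = FOB price + freight + insurance = 95312.63 + 1950.65 + 634.72 = 97898.00
Ad valorem component: 97898.00 × 18.1% = 17719.54
Specific component: 4051 × 4.28 = 17338.28
Import duty = 17719.54 + 17338.28 = 35057.82
Buyer bears: freight 1950.65 + insurance 634.72 + destination terminal 952.97 + brokerage 300.60 + delivery 800.13 + duty 35057.82 = 39696.89
Landed cost = invoice 95312.63 + 39696.89 = 135009.52

Total landed cost: AUD 135009.52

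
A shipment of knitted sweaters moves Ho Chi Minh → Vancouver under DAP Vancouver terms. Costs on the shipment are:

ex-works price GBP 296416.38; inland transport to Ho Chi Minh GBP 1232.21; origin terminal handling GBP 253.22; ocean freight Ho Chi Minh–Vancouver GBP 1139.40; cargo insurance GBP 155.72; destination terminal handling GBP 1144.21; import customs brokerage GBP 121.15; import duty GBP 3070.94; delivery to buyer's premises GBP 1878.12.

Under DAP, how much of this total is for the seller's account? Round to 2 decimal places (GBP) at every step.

Seller's account: GBP 302219.26

DAP: the seller bears all costs to the named destination except import duty and clearance.
Seller's account: goods 296416.38 + inland to port 1232.21 + origin terminal 253.22 + freight 1139.40 + insurance 155.72 + destination terminal 1144.21 + delivery 1878.12 = 302219.26
Buyer's account: brokerage 121.15 + duty 3070.94 = 3192.09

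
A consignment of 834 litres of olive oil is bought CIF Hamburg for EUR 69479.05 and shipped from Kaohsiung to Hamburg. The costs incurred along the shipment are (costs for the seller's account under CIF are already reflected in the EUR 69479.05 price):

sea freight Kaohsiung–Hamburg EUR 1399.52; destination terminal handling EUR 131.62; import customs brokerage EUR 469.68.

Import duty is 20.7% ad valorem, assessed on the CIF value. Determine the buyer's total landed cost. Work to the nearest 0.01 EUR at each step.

CIF: the seller pays costs through ocean freight and marine insurance to the destination port.
Already in the invoice (seller's account under CIF): freight — exclude.
The CIF price already equals the CIF value: 69479.05
Import duty = 69479.05 × 20.7% = 14382.16
Buyer bears: destination terminal 131.62 + brokerage 469.68 + duty 14382.16 = 14983.46
Landed cost = invoice 69479.05 + 14983.46 = 84462.51

Total landed cost: EUR 84462.51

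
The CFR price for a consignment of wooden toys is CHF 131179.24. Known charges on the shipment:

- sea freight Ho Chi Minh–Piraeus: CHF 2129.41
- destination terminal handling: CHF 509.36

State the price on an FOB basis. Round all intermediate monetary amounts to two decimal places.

Not relevant to the conversion: destination terminal — on the buyer under both terms; not part of either seller's price.
From CFR to FOB, the seller no longer bears: freight.
FOB price = 131179.24 − 2129.41 = 129049.83

FOB price: CHF 129049.83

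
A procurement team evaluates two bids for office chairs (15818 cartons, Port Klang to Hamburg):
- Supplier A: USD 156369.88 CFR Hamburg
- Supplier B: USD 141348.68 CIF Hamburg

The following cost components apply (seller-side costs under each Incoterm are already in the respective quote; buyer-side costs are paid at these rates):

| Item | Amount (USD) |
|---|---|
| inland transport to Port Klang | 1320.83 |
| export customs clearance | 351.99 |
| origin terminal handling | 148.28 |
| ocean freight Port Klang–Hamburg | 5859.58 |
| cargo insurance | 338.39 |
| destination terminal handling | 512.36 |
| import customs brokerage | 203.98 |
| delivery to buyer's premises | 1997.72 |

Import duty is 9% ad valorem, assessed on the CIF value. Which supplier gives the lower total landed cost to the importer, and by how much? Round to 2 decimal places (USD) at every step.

Supplier A (CFR):
CIF value = CFR price + insurance = 156369.88 + 338.39 = 156708.27
Import duty = 156708.27 × 9% = 14103.74
Buyer bears (A): 338.39 + 512.36 + 203.98 + 1997.72 = 3052.45
Landed cost (A) = invoice 156369.88 + 3052.45 + duty 14103.74 = 173526.07
Supplier B (CIF):
The CIF price already equals the CIF value: 141348.68
Import duty = 141348.68 × 9% = 12721.38
Buyer bears (B): 512.36 + 203.98 + 1997.72 = 2714.06
Landed cost (B) = invoice 141348.68 + 2714.06 + duty 12721.38 = 156784.12
Difference = |173526.07 − 156784.12| = 16741.95

Supplier B is cheaper by USD 16741.95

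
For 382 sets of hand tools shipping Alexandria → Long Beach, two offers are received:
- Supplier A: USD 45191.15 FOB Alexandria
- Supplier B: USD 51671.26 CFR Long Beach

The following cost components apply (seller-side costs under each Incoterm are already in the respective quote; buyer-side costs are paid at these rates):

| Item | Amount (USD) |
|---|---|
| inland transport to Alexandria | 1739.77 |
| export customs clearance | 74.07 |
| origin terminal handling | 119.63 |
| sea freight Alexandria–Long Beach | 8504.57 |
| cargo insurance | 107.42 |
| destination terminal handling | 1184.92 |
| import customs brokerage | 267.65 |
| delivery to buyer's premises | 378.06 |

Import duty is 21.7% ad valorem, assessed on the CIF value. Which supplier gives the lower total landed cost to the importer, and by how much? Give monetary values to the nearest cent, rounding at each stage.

Supplier B is cheaper by USD 2463.77

Supplier A (FOB):
CIF value = FOB price + freight + insurance = 45191.15 + 8504.57 + 107.42 = 53803.14
Import duty = 53803.14 × 21.7% = 11675.28
Buyer bears (A): 8504.57 + 107.42 + 1184.92 + 267.65 + 378.06 = 10442.62
Landed cost (A) = invoice 45191.15 + 10442.62 + duty 11675.28 = 67309.05
Supplier B (CFR):
CIF value = CFR price + insurance = 51671.26 + 107.42 = 51778.68
Import duty = 51778.68 × 21.7% = 11235.97
Buyer bears (B): 107.42 + 1184.92 + 267.65 + 378.06 = 1938.05
Landed cost (B) = invoice 51671.26 + 1938.05 + duty 11235.97 = 64845.28
Difference = |67309.05 − 64845.28| = 2463.77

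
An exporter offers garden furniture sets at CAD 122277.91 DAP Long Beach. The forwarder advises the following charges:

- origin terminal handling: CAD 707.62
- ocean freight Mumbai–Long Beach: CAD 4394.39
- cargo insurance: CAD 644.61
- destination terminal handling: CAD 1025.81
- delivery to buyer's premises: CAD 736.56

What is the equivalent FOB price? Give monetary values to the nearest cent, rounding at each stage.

FOB price: CAD 115476.54

Not relevant to the conversion: origin terminal — on the seller under both DAP and FOB; already in the DAP price and stays in the FOB price.
From DAP to FOB, the seller no longer bears: freight, insurance, destination terminal, delivery.
FOB price = 122277.91 − 4394.39 − 644.61 − 1025.81 − 736.56 = 115476.54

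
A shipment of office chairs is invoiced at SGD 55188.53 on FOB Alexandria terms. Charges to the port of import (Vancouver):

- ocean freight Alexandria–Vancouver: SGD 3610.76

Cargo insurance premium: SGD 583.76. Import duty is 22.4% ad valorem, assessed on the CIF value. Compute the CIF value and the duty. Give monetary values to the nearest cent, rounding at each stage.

CIF value: SGD 59383.05; import duty: SGD 13301.80

CIF = FOB price + freight + insurance
CIF = 55188.53 + 3610.76 + 583.76 = 59383.05
Import duty = 59383.05 × 22.4% = 13301.80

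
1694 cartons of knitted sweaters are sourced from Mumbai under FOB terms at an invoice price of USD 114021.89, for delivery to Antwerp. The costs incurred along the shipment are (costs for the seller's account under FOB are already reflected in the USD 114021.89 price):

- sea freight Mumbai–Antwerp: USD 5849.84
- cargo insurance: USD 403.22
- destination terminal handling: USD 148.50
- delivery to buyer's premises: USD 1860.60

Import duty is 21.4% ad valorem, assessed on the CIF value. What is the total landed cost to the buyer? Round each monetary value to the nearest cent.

FOB: the seller bears costs until goods are on board at the origin port; the buyer bears freight, insurance and all costs thereafter.
CIF value = FOB price + freight + insurance = 114021.89 + 5849.84 + 403.22 = 120274.95
Import duty = 120274.95 × 21.4% = 25738.84
Buyer bears: freight 5849.84 + insurance 403.22 + destination terminal 148.50 + delivery 1860.60 + duty 25738.84 = 34001.00
Landed cost = invoice 114021.89 + 34001.00 = 148022.89

Total landed cost: USD 148022.89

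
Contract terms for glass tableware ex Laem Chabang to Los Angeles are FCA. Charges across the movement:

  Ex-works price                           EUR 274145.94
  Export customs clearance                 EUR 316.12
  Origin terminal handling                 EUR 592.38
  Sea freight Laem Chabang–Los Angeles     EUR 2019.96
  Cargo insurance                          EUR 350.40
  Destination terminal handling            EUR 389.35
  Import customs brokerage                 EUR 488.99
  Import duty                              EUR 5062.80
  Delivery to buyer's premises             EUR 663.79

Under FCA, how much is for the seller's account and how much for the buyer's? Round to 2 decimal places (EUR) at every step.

Seller: EUR 274462.06; buyer: EUR 9567.67

FCA: the seller delivers export-cleared goods to the carrier; the buyer bears costs from that point.
Seller's account: goods 274145.94 + export clearance 316.12 = 274462.06
Buyer's account: origin terminal 592.38 + freight 2019.96 + insurance 350.40 + destination terminal 389.35 + brokerage 488.99 + duty 5062.80 + delivery 663.79 = 9567.67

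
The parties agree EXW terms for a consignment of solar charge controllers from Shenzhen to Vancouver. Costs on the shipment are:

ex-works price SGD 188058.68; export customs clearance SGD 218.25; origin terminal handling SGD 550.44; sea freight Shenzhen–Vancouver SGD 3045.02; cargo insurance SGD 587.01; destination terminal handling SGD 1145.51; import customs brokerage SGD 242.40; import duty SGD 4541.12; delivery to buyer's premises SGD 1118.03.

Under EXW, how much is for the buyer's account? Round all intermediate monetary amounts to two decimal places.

EXW: the seller makes goods available at their premises; the buyer bears all onward costs.
Seller's account: goods 188058.68 = 188058.68
Buyer's account: export clearance 218.25 + origin terminal 550.44 + freight 3045.02 + insurance 587.01 + destination terminal 1145.51 + brokerage 242.40 + duty 4541.12 + delivery 1118.03 = 11447.78

Buyer's account: SGD 11447.78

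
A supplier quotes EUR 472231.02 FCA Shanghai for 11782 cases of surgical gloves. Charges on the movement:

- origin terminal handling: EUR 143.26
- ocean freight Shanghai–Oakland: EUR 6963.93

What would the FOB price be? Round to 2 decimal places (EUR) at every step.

Not relevant to the conversion: freight — on the buyer under both terms; not part of either seller's price.
From FCA to FOB, the seller additionally bears: origin terminal.
FOB price = 472231.02 + 143.26 = 472374.28

FOB price: EUR 472374.28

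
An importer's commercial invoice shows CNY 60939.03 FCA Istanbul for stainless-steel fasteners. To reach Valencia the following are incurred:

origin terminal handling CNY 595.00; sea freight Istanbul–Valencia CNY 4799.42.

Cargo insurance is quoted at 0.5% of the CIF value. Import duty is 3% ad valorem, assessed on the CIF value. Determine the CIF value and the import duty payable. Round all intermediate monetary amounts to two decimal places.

Let C be the CIF value. C = FCA price + pre-shipment costs + freight + 0.5% × C
C − 0.5% × C = 60939.03 + 595.00 + 4799.42
0.995 × C = 66333.45
C = 66333.45 / 0.995 = 66666.78
Insurance premium = 0.5% × 66666.78 = 333.33
Import duty = 66666.78 × 3% = 2000.00

CIF value: CNY 66666.78; import duty: CNY 2000.00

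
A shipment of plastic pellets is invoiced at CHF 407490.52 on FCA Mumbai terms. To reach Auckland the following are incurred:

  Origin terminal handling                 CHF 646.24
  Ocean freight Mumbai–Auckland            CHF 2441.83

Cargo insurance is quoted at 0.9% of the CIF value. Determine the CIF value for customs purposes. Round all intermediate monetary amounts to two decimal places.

Let C be the CIF value. C = FCA price + pre-shipment costs + freight + 0.9% × C
C − 0.9% × C = 407490.52 + 646.24 + 2441.83
0.991 × C = 410578.59
C = 410578.59 / 0.991 = 414307.36
Insurance premium = 0.9% × 414307.36 = 3728.77

CIF value: CHF 414307.36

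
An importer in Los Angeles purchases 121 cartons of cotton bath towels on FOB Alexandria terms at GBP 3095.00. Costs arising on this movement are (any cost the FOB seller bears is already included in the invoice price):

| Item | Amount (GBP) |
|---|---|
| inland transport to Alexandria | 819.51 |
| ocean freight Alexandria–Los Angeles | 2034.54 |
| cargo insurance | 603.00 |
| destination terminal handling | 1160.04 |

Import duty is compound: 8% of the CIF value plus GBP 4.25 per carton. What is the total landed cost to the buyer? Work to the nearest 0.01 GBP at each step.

Total landed cost: GBP 7865.43

FOB: the seller bears costs until goods are on board at the origin port; the buyer bears freight, insurance and all costs thereafter.
Already in the invoice (seller's account under FOB): inland to port — exclude.
CIF value = FOB price + freight + insurance = 3095.00 + 2034.54 + 603.00 = 5732.54
Ad valorem component: 5732.54 × 8% = 458.60
Specific component: 121 × 4.25 = 514.25
Import duty = 458.60 + 514.25 = 972.85
Buyer bears: freight 2034.54 + insurance 603.00 + destination terminal 1160.04 + duty 972.85 = 4770.43
Landed cost = invoice 3095.00 + 4770.43 = 7865.43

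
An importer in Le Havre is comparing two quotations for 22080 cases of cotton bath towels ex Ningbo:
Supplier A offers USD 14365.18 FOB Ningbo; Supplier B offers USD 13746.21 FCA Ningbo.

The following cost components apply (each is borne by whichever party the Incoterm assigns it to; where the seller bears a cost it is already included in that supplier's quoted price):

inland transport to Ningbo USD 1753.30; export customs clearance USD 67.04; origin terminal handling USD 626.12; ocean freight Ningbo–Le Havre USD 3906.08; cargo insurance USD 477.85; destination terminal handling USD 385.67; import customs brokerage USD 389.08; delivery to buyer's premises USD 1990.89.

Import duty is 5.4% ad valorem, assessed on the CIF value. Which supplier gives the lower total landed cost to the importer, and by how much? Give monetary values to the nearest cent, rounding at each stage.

Supplier A is cheaper by USD 7.54

Supplier A (FOB):
CIF value = FOB price + freight + insurance = 14365.18 + 3906.08 + 477.85 = 18749.11
Import duty = 18749.11 × 5.4% = 1012.45
Buyer bears (A): 3906.08 + 477.85 + 385.67 + 389.08 + 1990.89 = 7149.57
Landed cost (A) = invoice 14365.18 + 7149.57 + duty 1012.45 = 22527.20
Supplier B (FCA):
CIF value = FCA price + origin terminal + freight + insurance = 13746.21 + 626.12 + 3906.08 + 477.85 = 18756.26
Import duty = 18756.26 × 5.4% = 1012.84
Buyer bears (B): 626.12 + 3906.08 + 477.85 + 385.67 + 389.08 + 1990.89 = 7775.69
Landed cost (B) = invoice 13746.21 + 7775.69 + duty 1012.84 = 22534.74
Difference = |22527.20 − 22534.74| = 7.54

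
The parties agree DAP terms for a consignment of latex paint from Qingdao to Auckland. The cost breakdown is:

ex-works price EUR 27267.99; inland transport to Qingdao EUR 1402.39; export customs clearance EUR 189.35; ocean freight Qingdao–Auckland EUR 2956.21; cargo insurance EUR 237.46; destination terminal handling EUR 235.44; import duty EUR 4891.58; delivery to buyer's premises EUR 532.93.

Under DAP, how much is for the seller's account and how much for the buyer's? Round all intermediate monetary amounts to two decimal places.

Seller: EUR 32821.77; buyer: EUR 4891.58

DAP: the seller bears all costs to the named destination except import duty and clearance.
Seller's account: goods 27267.99 + inland to port 1402.39 + export clearance 189.35 + freight 2956.21 + insurance 237.46 + destination terminal 235.44 + delivery 532.93 = 32821.77
Buyer's account: duty 4891.58 = 4891.58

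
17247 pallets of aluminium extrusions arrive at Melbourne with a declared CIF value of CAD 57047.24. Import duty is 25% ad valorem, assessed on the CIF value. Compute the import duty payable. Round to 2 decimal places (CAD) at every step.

Import duty: CAD 14261.81

Import duty = 57047.24 × 25% = 14261.81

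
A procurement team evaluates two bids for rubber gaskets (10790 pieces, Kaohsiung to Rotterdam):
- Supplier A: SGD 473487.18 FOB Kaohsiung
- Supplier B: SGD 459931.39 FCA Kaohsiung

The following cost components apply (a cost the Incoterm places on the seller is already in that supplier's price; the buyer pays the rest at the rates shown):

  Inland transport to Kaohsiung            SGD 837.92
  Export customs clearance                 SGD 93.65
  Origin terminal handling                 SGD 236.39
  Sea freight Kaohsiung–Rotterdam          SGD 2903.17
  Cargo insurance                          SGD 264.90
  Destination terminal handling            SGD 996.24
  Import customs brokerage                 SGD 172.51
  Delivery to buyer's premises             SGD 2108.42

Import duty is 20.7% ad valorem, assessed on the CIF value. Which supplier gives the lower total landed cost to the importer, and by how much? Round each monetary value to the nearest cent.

Supplier A (FOB):
CIF value = FOB price + freight + insurance = 473487.18 + 2903.17 + 264.90 = 476655.25
Import duty = 476655.25 × 20.7% = 98667.64
Buyer bears (A): 2903.17 + 264.90 + 996.24 + 172.51 + 2108.42 = 6445.24
Landed cost (A) = invoice 473487.18 + 6445.24 + duty 98667.64 = 578600.06
Supplier B (FCA):
CIF value = FCA price + origin terminal + freight + insurance = 459931.39 + 236.39 + 2903.17 + 264.90 = 463335.85
Import duty = 463335.85 × 20.7% = 95910.52
Buyer bears (B): 236.39 + 2903.17 + 264.90 + 996.24 + 172.51 + 2108.42 = 6681.63
Landed cost (B) = invoice 459931.39 + 6681.63 + duty 95910.52 = 562523.54
Difference = |578600.06 − 562523.54| = 16076.52

Supplier B is cheaper by SGD 16076.52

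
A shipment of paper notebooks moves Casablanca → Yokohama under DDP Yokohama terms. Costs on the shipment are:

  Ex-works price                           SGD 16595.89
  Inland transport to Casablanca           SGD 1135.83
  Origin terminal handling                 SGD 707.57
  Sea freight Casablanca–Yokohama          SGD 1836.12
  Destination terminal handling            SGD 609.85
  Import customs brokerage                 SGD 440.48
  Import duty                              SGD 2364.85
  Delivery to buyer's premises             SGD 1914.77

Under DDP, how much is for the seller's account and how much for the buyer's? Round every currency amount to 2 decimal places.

DDP: the seller bears all costs including import duty.
Seller's account: goods 16595.89 + inland to port 1135.83 + origin terminal 707.57 + freight 1836.12 + destination terminal 609.85 + brokerage 440.48 + duty 2364.85 + delivery 1914.77 = 25605.36
Buyer's account: 0.00

Seller: SGD 25605.36; buyer: SGD 0.00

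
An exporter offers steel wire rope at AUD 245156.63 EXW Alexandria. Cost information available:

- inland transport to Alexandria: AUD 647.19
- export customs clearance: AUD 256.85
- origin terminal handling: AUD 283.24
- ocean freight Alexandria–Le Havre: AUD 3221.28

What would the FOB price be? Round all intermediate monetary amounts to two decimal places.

Not relevant to the conversion: freight — on the buyer under both terms; not part of either seller's price.
From EXW to FOB, the seller additionally bears: inland to port, export clearance, origin terminal.
FOB price = 245156.63 + 647.19 + 256.85 + 283.24 = 246343.91

FOB price: AUD 246343.91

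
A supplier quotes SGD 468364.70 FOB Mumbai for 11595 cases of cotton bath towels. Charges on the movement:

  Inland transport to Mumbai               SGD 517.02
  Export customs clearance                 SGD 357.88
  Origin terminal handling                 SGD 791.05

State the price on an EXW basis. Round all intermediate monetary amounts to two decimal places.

From FOB to EXW, the seller no longer bears: inland to port, export clearance, origin terminal.
EXW price = 468364.70 − 517.02 − 357.88 − 791.05 = 466698.75

EXW price: SGD 466698.75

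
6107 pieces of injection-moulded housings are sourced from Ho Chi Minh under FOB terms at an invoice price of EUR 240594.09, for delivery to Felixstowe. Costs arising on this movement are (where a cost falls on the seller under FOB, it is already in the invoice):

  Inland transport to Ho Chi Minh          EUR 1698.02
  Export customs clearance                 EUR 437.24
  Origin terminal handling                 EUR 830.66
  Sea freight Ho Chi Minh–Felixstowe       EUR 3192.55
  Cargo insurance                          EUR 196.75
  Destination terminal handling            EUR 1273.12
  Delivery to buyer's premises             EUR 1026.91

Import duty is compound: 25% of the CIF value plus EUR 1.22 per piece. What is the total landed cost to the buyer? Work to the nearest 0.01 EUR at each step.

FOB: the seller bears costs until goods are on board at the origin port; the buyer bears freight, insurance and all costs thereafter.
Already in the invoice (seller's account under FOB): inland to port, export clearance, origin terminal — exclude.
CIF value = FOB price + freight + insurance = 240594.09 + 3192.55 + 196.75 = 243983.39
Ad valorem component: 243983.39 × 25% = 60995.85
Specific component: 6107 × 1.22 = 7450.54
Import duty = 60995.85 + 7450.54 = 68446.39
Buyer bears: freight 3192.55 + insurance 196.75 + destination terminal 1273.12 + delivery 1026.91 + duty 68446.39 = 74135.72
Landed cost = invoice 240594.09 + 74135.72 = 314729.81

Total landed cost: EUR 314729.81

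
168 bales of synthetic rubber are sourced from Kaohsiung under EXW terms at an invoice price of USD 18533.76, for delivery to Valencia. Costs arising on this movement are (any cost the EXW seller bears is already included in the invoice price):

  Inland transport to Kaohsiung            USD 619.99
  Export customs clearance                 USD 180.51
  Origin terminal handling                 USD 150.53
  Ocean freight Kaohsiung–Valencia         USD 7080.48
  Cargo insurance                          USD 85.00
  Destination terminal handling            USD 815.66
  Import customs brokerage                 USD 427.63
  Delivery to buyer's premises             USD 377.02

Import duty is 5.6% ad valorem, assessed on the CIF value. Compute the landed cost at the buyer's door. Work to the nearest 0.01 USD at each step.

EXW: the seller makes goods available at their premises; the buyer bears all onward costs.
CIF value = EXW price + inland to port + export clearance + origin terminal + freight + insurance = 18533.76 + 619.99 + 180.51 + 150.53 + 7080.48 + 85.00 = 26650.27
Import duty = 26650.27 × 5.6% = 1492.42
Buyer bears: inland to port 619.99 + export clearance 180.51 + origin terminal 150.53 + freight 7080.48 + insurance 85.00 + destination terminal 815.66 + brokerage 427.63 + delivery 377.02 + duty 1492.42 = 11229.24
Landed cost = invoice 18533.76 + 11229.24 = 29763.00

Total landed cost: USD 29763.00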